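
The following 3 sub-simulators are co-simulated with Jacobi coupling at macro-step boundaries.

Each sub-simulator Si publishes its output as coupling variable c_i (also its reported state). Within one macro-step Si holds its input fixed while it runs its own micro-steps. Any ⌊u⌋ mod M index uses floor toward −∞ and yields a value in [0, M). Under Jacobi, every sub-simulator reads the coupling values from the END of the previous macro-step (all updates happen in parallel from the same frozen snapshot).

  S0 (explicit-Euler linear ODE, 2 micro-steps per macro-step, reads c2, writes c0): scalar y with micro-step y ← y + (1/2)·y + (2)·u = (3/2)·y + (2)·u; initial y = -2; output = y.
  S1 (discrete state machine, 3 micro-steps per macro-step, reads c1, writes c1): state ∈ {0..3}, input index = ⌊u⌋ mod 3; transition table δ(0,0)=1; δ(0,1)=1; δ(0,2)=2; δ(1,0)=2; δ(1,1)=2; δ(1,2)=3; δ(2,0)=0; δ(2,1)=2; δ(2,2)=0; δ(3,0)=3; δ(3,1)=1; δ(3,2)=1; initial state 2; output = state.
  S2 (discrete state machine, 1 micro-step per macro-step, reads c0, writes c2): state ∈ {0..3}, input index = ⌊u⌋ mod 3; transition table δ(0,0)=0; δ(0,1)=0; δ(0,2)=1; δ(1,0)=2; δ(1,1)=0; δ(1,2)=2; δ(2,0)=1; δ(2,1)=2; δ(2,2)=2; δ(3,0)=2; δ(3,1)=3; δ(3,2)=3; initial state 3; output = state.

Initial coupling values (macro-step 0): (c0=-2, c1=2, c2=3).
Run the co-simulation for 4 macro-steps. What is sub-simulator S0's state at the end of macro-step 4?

macro 1: S0 reads c2=3 → after 2×micro: 21/2; S1 reads c1=2 → after 3×micro: 0; S2 reads c0=-2 → after 1×micro: 3 ⇒ (c0=21/2, c1=0, c2=3)
macro 2: S0 reads c2=3 → after 2×micro: 309/8; S1 reads c1=0 → after 3×micro: 0; S2 reads c0=21/2 → after 1×micro: 3 ⇒ (c0=309/8, c1=0, c2=3)
macro 3: S0 reads c2=3 → after 2×micro: 3261/32; S1 reads c1=0 → after 3×micro: 0; S2 reads c0=309/8 → after 1×micro: 3 ⇒ (c0=3261/32, c1=0, c2=3)
macro 4: S0 reads c2=3 → after 2×micro: 31269/128; S1 reads c1=0 → after 3×micro: 0; S2 reads c0=3261/32 → after 1×micro: 3 ⇒ (c0=31269/128, c1=0, c2=3)

S0 state at macro-step 4 = 31269/128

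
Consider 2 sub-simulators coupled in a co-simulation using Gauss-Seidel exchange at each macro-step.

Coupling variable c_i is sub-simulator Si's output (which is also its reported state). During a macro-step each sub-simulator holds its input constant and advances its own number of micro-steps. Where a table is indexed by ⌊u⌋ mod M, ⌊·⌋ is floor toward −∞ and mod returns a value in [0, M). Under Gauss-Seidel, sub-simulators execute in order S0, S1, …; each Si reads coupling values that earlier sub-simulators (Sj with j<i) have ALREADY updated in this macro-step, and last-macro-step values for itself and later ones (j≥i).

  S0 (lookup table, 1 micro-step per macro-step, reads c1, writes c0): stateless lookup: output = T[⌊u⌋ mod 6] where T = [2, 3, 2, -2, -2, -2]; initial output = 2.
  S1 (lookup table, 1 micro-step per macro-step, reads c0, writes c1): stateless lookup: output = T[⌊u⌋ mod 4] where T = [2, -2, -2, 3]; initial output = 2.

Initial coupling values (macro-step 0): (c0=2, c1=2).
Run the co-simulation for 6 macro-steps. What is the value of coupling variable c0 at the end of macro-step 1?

macro 1: S0 reads c1=2 → after 1×micro: 2; S1 reads c0=2 → after 1×micro: -2 ⇒ (c0=2, c1=-2)
macro 2: S0 reads c1=-2 → after 1×micro: -2; S1 reads c0=-2 → after 1×micro: -2 ⇒ (c0=-2, c1=-2)
macro 3: S0 reads c1=-2 → after 1×micro: -2; S1 reads c0=-2 → after 1×micro: -2 ⇒ (c0=-2, c1=-2)
macro 4: S0 reads c1=-2 → after 1×micro: -2; S1 reads c0=-2 → after 1×micro: -2 ⇒ (c0=-2, c1=-2)
macro 5: S0 reads c1=-2 → after 1×micro: -2; S1 reads c0=-2 → after 1×micro: -2 ⇒ (c0=-2, c1=-2)
macro 6: S0 reads c1=-2 → after 1×micro: -2; S1 reads c0=-2 → after 1×micro: -2 ⇒ (c0=-2, c1=-2)

c0 at macro-step 1 = 2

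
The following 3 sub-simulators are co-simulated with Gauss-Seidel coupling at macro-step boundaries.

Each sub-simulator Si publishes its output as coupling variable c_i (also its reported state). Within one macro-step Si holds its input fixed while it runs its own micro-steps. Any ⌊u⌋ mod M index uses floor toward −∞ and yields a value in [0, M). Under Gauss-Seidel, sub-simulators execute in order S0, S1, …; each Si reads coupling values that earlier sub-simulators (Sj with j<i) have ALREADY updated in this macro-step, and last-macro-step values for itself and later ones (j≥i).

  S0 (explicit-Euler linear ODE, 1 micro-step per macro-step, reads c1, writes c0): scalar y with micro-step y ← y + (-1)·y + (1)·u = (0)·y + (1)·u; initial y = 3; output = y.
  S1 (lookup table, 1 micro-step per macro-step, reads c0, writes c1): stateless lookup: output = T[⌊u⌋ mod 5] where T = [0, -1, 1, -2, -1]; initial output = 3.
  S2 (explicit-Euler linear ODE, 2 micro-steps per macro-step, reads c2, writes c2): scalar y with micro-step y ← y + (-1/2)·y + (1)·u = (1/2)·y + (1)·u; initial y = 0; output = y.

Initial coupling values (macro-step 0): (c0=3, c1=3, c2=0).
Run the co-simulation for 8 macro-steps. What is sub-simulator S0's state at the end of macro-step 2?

macro 1: S0 reads c1=3 → after 1×micro: 3; S1 reads c0=3 → after 1×micro: -2; S2 reads c2=0 → after 2×micro: 0 ⇒ (c0=3, c1=-2, c2=0)
macro 2: S0 reads c1=-2 → after 1×micro: -2; S1 reads c0=-2 → after 1×micro: -2; S2 reads c2=0 → after 2×micro: 0 ⇒ (c0=-2, c1=-2, c2=0)
macro 3: S0 reads c1=-2 → after 1×micro: -2; S1 reads c0=-2 → after 1×micro: -2; S2 reads c2=0 → after 2×micro: 0 ⇒ (c0=-2, c1=-2, c2=0)
macro 4: S0 reads c1=-2 → after 1×micro: -2; S1 reads c0=-2 → after 1×micro: -2; S2 reads c2=0 → after 2×micro: 0 ⇒ (c0=-2, c1=-2, c2=0)
macro 5: S0 reads c1=-2 → after 1×micro: -2; S1 reads c0=-2 → after 1×micro: -2; S2 reads c2=0 → after 2×micro: 0 ⇒ (c0=-2, c1=-2, c2=0)
macro 6: S0 reads c1=-2 → after 1×micro: -2; S1 reads c0=-2 → after 1×micro: -2; S2 reads c2=0 → after 2×micro: 0 ⇒ (c0=-2, c1=-2, c2=0)
macro 7: S0 reads c1=-2 → after 1×micro: -2; S1 reads c0=-2 → after 1×micro: -2; S2 reads c2=0 → after 2×micro: 0 ⇒ (c0=-2, c1=-2, c2=0)
macro 8: S0 reads c1=-2 → after 1×micro: -2; S1 reads c0=-2 → after 1×micro: -2; S2 reads c2=0 → after 2×micro: 0 ⇒ (c0=-2, c1=-2, c2=0)

S0 state at macro-step 2 = -2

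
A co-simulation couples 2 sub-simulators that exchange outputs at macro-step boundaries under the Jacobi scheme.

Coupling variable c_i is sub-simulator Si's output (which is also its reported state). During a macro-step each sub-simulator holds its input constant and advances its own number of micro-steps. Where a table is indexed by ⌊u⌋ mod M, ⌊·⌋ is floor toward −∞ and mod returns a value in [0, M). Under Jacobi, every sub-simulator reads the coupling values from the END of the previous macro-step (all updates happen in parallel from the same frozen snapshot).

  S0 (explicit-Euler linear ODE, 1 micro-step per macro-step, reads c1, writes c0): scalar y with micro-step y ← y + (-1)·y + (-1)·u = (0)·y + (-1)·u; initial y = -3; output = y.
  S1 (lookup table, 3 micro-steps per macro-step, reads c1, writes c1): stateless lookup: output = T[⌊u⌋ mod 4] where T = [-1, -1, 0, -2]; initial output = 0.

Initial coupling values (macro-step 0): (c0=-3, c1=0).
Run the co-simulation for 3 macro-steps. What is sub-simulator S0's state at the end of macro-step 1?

macro 1: S0 reads c1=0 → after 1×micro: 0; S1 reads c1=0 → after 3×micro: -1 ⇒ (c0=0, c1=-1)
macro 2: S0 reads c1=-1 → after 1×micro: 1; S1 reads c1=-1 → after 3×micro: -2 ⇒ (c0=1, c1=-2)
macro 3: S0 reads c1=-2 → after 1×micro: 2; S1 reads c1=-2 → after 3×micro: 0 ⇒ (c0=2, c1=0)

S0 state at macro-step 1 = 0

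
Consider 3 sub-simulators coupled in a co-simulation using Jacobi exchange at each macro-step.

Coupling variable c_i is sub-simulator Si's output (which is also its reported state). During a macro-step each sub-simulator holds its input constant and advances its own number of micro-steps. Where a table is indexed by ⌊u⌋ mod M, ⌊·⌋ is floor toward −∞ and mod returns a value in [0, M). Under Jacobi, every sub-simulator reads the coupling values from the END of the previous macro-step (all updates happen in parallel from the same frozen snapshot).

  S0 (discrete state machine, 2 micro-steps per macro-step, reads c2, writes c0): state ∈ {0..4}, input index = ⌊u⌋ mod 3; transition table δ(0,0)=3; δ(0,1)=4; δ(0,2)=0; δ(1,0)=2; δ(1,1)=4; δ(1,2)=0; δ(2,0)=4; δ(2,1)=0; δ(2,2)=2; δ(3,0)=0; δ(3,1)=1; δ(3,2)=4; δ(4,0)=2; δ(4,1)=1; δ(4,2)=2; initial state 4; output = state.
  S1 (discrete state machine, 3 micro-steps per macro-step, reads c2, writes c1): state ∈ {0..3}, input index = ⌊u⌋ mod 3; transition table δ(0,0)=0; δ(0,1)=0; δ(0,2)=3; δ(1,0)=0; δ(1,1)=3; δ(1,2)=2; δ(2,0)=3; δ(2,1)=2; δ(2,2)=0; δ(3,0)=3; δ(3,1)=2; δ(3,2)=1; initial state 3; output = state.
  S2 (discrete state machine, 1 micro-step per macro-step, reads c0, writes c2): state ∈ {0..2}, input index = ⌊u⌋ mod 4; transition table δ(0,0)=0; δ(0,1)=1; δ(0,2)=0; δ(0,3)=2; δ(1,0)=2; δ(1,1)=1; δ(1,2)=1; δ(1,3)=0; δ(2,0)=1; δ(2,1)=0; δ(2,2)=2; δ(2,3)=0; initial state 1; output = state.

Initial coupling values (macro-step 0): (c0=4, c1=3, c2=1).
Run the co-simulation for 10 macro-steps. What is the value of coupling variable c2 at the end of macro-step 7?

macro 1: S0 reads c2=1 → after 2×micro: 4; S1 reads c2=1 → after 3×micro: 2; S2 reads c0=4 → after 1×micro: 2 ⇒ (c0=4, c1=2, c2=2)
macro 2: S0 reads c2=2 → after 2×micro: 2; S1 reads c2=2 → after 3×micro: 1; S2 reads c0=4 → after 1×micro: 1 ⇒ (c0=2, c1=1, c2=1)
macro 3: S0 reads c2=1 → after 2×micro: 4; S1 reads c2=1 → after 3×micro: 2; S2 reads c0=2 → after 1×micro: 1 ⇒ (c0=4, c1=2, c2=1)
macro 4: S0 reads c2=1 → after 2×micro: 4; S1 reads c2=1 → after 3×micro: 2; S2 reads c0=4 → after 1×micro: 2 ⇒ (c0=4, c1=2, c2=2)
macro 5: S0 reads c2=2 → after 2×micro: 2; S1 reads c2=2 → after 3×micro: 1; S2 reads c0=4 → after 1×micro: 1 ⇒ (c0=2, c1=1, c2=1)
macro 6: S0 reads c2=1 → after 2×micro: 4; S1 reads c2=1 → after 3×micro: 2; S2 reads c0=2 → after 1×micro: 1 ⇒ (c0=4, c1=2, c2=1)
macro 7: S0 reads c2=1 → after 2×micro: 4; S1 reads c2=1 → after 3×micro: 2; S2 reads c0=4 → after 1×micro: 2 ⇒ (c0=4, c1=2, c2=2)
macro 8: S0 reads c2=2 → after 2×micro: 2; S1 reads c2=2 → after 3×micro: 1; S2 reads c0=4 → after 1×micro: 1 ⇒ (c0=2, c1=1, c2=1)
macro 9: S0 reads c2=1 → after 2×micro: 4; S1 reads c2=1 → after 3×micro: 2; S2 reads c0=2 → after 1×micro: 1 ⇒ (c0=4, c1=2, c2=1)
macro 10: S0 reads c2=1 → after 2×micro: 4; S1 reads c2=1 → after 3×micro: 2; S2 reads c0=4 → after 1×micro: 2 ⇒ (c0=4, c1=2, c2=2)

c2 at macro-step 7 = 2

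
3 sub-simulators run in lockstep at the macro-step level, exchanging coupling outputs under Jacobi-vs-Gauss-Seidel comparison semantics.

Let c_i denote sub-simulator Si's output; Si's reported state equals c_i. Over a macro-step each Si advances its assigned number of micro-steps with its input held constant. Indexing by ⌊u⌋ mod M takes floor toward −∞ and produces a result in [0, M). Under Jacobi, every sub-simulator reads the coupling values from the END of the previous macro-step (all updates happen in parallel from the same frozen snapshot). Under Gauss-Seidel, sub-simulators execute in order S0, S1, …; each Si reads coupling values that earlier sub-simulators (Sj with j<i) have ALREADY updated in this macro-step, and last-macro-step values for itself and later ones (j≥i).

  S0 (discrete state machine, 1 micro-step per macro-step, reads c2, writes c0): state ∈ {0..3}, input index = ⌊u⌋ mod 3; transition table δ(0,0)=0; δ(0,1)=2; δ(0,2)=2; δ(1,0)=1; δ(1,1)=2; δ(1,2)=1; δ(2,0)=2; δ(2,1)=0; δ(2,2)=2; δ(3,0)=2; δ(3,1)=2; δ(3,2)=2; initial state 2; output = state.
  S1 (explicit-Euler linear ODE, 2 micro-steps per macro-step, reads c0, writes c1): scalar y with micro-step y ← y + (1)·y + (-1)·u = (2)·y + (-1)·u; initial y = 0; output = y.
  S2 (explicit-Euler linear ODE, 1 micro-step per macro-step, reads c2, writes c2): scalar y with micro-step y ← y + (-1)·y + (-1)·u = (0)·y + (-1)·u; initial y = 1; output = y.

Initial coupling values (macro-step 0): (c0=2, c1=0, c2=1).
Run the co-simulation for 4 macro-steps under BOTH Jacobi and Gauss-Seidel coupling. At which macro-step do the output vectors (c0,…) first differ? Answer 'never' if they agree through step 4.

[Jacobi] macro 1: S0 reads c2=1 → after 1×micro: 0; S1 reads c0=2 → after 2×micro: -6; S2 reads c2=1 → after 1×micro: -1 ⇒ (c0=0, c1=-6, c2=-1)
[Jacobi] macro 2: S0 reads c2=-1 → after 1×micro: 2; S1 reads c0=0 → after 2×micro: -24; S2 reads c2=-1 → after 1×micro: 1 ⇒ (c0=2, c1=-24, c2=1)
[Jacobi] macro 3: S0 reads c2=1 → after 1×micro: 0; S1 reads c0=2 → after 2×micro: -102; S2 reads c2=1 → after 1×micro: -1 ⇒ (c0=0, c1=-102, c2=-1)
[Jacobi] macro 4: S0 reads c2=-1 → after 1×micro: 2; S1 reads c0=0 → after 2×micro: -408; S2 reads c2=-1 → after 1×micro: 1 ⇒ (c0=2, c1=-408, c2=1)
[Gauss-Seidel] macro 1: S0 reads c2=1 → after 1×micro: 0; S1 reads c0=0 → after 2×micro: 0; S2 reads c2=1 → after 1×micro: -1 ⇒ (c0=0, c1=0, c2=-1)
[Gauss-Seidel] macro 2: S0 reads c2=-1 → after 1×micro: 2; S1 reads c0=2 → after 2×micro: -6; S2 reads c2=-1 → after 1×micro: 1 ⇒ (c0=2, c1=-6, c2=1)
[Gauss-Seidel] macro 3: S0 reads c2=1 → after 1×micro: 0; S1 reads c0=0 → after 2×micro: -24; S2 reads c2=1 → after 1×micro: -1 ⇒ (c0=0, c1=-24, c2=-1)
[Gauss-Seidel] macro 4: S0 reads c2=-1 → after 1×micro: 2; S1 reads c0=2 → after 2×micro: -102; S2 reads c2=-1 → after 1×micro: 1 ⇒ (c0=2, c1=-102, c2=1)

first divergence at macro-step: 1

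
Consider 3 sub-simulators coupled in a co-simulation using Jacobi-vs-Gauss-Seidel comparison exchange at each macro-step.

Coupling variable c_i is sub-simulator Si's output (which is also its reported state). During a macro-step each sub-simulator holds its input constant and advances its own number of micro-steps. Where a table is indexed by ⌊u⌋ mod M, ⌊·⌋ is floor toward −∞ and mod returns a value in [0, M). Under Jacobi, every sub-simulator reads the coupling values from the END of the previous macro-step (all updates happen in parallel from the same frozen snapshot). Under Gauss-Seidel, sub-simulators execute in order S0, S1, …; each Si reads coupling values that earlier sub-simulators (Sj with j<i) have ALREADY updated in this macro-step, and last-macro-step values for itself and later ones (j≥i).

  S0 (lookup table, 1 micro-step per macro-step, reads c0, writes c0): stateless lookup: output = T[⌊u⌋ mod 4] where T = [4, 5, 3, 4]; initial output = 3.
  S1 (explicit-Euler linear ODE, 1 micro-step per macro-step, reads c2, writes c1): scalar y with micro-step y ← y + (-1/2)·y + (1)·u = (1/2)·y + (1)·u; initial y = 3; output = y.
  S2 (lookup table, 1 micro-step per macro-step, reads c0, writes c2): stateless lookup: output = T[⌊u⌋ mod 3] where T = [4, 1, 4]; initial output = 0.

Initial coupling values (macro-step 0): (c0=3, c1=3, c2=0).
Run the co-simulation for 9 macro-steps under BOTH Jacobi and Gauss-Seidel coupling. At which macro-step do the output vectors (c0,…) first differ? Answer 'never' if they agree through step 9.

first divergence at macro-step: 1

[Jacobi] macro 1: S0 reads c0=3 → after 1×micro: 4; S1 reads c2=0 → after 1×micro: 3/2; S2 reads c0=3 → after 1×micro: 4 ⇒ (c0=4, c1=3/2, c2=4)
[Jacobi] macro 2: S0 reads c0=4 → after 1×micro: 4; S1 reads c2=4 → after 1×micro: 19/4; S2 reads c0=4 → after 1×micro: 1 ⇒ (c0=4, c1=19/4, c2=1)
[Jacobi] macro 3: S0 reads c0=4 → after 1×micro: 4; S1 reads c2=1 → after 1×micro: 27/8; S2 reads c0=4 → after 1×micro: 1 ⇒ (c0=4, c1=27/8, c2=1)
[Jacobi] macro 4: S0 reads c0=4 → after 1×micro: 4; S1 reads c2=1 → after 1×micro: 43/16; S2 reads c0=4 → after 1×micro: 1 ⇒ (c0=4, c1=43/16, c2=1)
[Jacobi] macro 5: S0 reads c0=4 → after 1×micro: 4; S1 reads c2=1 → after 1×micro: 75/32; S2 reads c0=4 → after 1×micro: 1 ⇒ (c0=4, c1=75/32, c2=1)
[Jacobi] macro 6: S0 reads c0=4 → after 1×micro: 4; S1 reads c2=1 → after 1×micro: 139/64; S2 reads c0=4 → after 1×micro: 1 ⇒ (c0=4, c1=139/64, c2=1)
[Jacobi] macro 7: S0 reads c0=4 → after 1×micro: 4; S1 reads c2=1 → after 1×micro: 267/128; S2 reads c0=4 → after 1×micro: 1 ⇒ (c0=4, c1=267/128, c2=1)
[Jacobi] macro 8: S0 reads c0=4 → after 1×micro: 4; S1 reads c2=1 → after 1×micro: 523/256; S2 reads c0=4 → after 1×micro: 1 ⇒ (c0=4, c1=523/256, c2=1)
[Jacobi] macro 9: S0 reads c0=4 → after 1×micro: 4; S1 reads c2=1 → after 1×micro: 1035/512; S2 reads c0=4 → after 1×micro: 1 ⇒ (c0=4, c1=1035/512, c2=1)
[Gauss-Seidel] macro 1: S0 reads c0=3 → after 1×micro: 4; S1 reads c2=0 → after 1×micro: 3/2; S2 reads c0=4 → after 1×micro: 1 ⇒ (c0=4, c1=3/2, c2=1)
[Gauss-Seidel] macro 2: S0 reads c0=4 → after 1×micro: 4; S1 reads c2=1 → after 1×micro: 7/4; S2 reads c0=4 → after 1×micro: 1 ⇒ (c0=4, c1=7/4, c2=1)
[Gauss-Seidel] macro 3: S0 reads c0=4 → after 1×micro: 4; S1 reads c2=1 → after 1×micro: 15/8; S2 reads c0=4 → after 1×micro: 1 ⇒ (c0=4, c1=15/8, c2=1)
[Gauss-Seidel] macro 4: S0 reads c0=4 → after 1×micro: 4; S1 reads c2=1 → after 1×micro: 31/16; S2 reads c0=4 → after 1×micro: 1 ⇒ (c0=4, c1=31/16, c2=1)
[Gauss-Seidel] macro 5: S0 reads c0=4 → after 1×micro: 4; S1 reads c2=1 → after 1×micro: 63/32; S2 reads c0=4 → after 1×micro: 1 ⇒ (c0=4, c1=63/32, c2=1)
[Gauss-Seidel] macro 6: S0 reads c0=4 → after 1×micro: 4; S1 reads c2=1 → after 1×micro: 127/64; S2 reads c0=4 → after 1×micro: 1 ⇒ (c0=4, c1=127/64, c2=1)
[Gauss-Seidel] macro 7: S0 reads c0=4 → after 1×micro: 4; S1 reads c2=1 → after 1×micro: 255/128; S2 reads c0=4 → after 1×micro: 1 ⇒ (c0=4, c1=255/128, c2=1)
[Gauss-Seidel] macro 8: S0 reads c0=4 → after 1×micro: 4; S1 reads c2=1 → after 1×micro: 511/256; S2 reads c0=4 → after 1×micro: 1 ⇒ (c0=4, c1=511/256, c2=1)
[Gauss-Seidel] macro 9: S0 reads c0=4 → after 1×micro: 4; S1 reads c2=1 → after 1×micro: 1023/512; S2 reads c0=4 → after 1×micro: 1 ⇒ (c0=4, c1=1023/512, c2=1)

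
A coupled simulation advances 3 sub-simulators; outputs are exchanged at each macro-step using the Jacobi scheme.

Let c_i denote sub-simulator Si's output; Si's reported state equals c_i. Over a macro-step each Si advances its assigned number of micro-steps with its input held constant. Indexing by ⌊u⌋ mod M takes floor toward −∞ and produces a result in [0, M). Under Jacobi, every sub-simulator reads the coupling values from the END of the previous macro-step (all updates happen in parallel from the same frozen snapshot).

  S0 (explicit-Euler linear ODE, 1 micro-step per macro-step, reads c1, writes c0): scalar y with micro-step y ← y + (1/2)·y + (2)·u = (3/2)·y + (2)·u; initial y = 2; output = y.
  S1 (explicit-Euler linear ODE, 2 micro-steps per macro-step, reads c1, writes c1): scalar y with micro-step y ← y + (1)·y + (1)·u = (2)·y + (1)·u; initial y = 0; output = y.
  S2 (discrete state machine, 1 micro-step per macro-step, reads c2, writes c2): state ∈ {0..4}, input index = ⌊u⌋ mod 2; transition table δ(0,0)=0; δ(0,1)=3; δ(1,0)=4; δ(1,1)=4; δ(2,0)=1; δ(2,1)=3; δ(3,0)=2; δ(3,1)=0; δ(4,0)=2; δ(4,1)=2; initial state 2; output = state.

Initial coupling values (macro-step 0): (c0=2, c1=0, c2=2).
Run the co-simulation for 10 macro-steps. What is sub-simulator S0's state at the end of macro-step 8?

S0 state at macro-step 8 = 6561/128

macro 1: S0 reads c1=0 → after 1×micro: 3; S1 reads c1=0 → after 2×micro: 0; S2 reads c2=2 → after 1×micro: 1 ⇒ (c0=3, c1=0, c2=1)
macro 2: S0 reads c1=0 → after 1×micro: 9/2; S1 reads c1=0 → after 2×micro: 0; S2 reads c2=1 → after 1×micro: 4 ⇒ (c0=9/2, c1=0, c2=4)
macro 3: S0 reads c1=0 → after 1×micro: 27/4; S1 reads c1=0 → after 2×micro: 0; S2 reads c2=4 → after 1×micro: 2 ⇒ (c0=27/4, c1=0, c2=2)
macro 4: S0 reads c1=0 → after 1×micro: 81/8; S1 reads c1=0 → after 2×micro: 0; S2 reads c2=2 → after 1×micro: 1 ⇒ (c0=81/8, c1=0, c2=1)
macro 5: S0 reads c1=0 → after 1×micro: 243/16; S1 reads c1=0 → after 2×micro: 0; S2 reads c2=1 → after 1×micro: 4 ⇒ (c0=243/16, c1=0, c2=4)
macro 6: S0 reads c1=0 → after 1×micro: 729/32; S1 reads c1=0 → after 2×micro: 0; S2 reads c2=4 → after 1×micro: 2 ⇒ (c0=729/32, c1=0, c2=2)
macro 7: S0 reads c1=0 → after 1×micro: 2187/64; S1 reads c1=0 → after 2×micro: 0; S2 reads c2=2 → after 1×micro: 1 ⇒ (c0=2187/64, c1=0, c2=1)
macro 8: S0 reads c1=0 → after 1×micro: 6561/128; S1 reads c1=0 → after 2×micro: 0; S2 reads c2=1 → after 1×micro: 4 ⇒ (c0=6561/128, c1=0, c2=4)
macro 9: S0 reads c1=0 → after 1×micro: 19683/256; S1 reads c1=0 → after 2×micro: 0; S2 reads c2=4 → after 1×micro: 2 ⇒ (c0=19683/256, c1=0, c2=2)
macro 10: S0 reads c1=0 → after 1×micro: 59049/512; S1 reads c1=0 → after 2×micro: 0; S2 reads c2=2 → after 1×micro: 1 ⇒ (c0=59049/512, c1=0, c2=1)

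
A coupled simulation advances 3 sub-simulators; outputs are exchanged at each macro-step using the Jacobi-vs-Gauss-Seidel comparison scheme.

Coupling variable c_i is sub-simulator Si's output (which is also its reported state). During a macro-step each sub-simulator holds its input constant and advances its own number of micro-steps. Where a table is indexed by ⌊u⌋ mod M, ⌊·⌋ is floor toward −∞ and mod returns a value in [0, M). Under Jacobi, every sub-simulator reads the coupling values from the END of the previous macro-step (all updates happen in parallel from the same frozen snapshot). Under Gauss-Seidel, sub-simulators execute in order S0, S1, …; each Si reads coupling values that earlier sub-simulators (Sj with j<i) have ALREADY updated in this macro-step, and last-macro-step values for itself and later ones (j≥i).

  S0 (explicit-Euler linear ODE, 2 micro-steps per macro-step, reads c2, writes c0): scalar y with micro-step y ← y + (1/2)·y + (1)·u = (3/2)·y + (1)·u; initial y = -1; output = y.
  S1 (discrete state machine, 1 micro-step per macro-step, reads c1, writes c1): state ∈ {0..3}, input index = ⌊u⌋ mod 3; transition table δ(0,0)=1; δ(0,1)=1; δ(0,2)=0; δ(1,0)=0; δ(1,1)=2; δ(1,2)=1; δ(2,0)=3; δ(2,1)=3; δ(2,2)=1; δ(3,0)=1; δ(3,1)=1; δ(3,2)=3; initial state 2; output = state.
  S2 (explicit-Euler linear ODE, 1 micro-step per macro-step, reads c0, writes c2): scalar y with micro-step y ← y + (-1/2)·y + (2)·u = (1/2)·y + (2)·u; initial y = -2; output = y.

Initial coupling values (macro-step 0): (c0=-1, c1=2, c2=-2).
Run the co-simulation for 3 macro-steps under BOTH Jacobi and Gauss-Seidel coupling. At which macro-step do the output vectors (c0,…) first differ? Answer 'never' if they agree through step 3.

[Jacobi] macro 1: S0 reads c2=-2 → after 2×micro: -29/4; S1 reads c1=2 → after 1×micro: 1; S2 reads c0=-1 → after 1×micro: -3 ⇒ (c0=-29/4, c1=1, c2=-3)
[Jacobi] macro 2: S0 reads c2=-3 → after 2×micro: -381/16; S1 reads c1=1 → after 1×micro: 2; S2 reads c0=-29/4 → after 1×micro: -16 ⇒ (c0=-381/16, c1=2, c2=-16)
[Jacobi] macro 3: S0 reads c2=-16 → after 2×micro: -5989/64; S1 reads c1=2 → after 1×micro: 1; S2 reads c0=-381/16 → after 1×micro: -445/8 ⇒ (c0=-5989/64, c1=1, c2=-445/8)
[Gauss-Seidel] macro 1: S0 reads c2=-2 → after 2×micro: -29/4; S1 reads c1=2 → after 1×micro: 1; S2 reads c0=-29/4 → after 1×micro: -31/2 ⇒ (c0=-29/4, c1=1, c2=-31/2)
[Gauss-Seidel] macro 2: S0 reads c2=-31/2 → after 2×micro: -881/16; S1 reads c1=1 → after 1×micro: 2; S2 reads c0=-881/16 → after 1×micro: -943/8 ⇒ (c0=-881/16, c1=2, c2=-943/8)
[Gauss-Seidel] macro 3: S0 reads c2=-943/8 → after 2×micro: -26789/64; S1 reads c1=2 → after 1×micro: 1; S2 reads c0=-26789/64 → after 1×micro: -28675/32 ⇒ (c0=-26789/64, c1=1, c2=-28675/32)

first divergence at macro-step: 1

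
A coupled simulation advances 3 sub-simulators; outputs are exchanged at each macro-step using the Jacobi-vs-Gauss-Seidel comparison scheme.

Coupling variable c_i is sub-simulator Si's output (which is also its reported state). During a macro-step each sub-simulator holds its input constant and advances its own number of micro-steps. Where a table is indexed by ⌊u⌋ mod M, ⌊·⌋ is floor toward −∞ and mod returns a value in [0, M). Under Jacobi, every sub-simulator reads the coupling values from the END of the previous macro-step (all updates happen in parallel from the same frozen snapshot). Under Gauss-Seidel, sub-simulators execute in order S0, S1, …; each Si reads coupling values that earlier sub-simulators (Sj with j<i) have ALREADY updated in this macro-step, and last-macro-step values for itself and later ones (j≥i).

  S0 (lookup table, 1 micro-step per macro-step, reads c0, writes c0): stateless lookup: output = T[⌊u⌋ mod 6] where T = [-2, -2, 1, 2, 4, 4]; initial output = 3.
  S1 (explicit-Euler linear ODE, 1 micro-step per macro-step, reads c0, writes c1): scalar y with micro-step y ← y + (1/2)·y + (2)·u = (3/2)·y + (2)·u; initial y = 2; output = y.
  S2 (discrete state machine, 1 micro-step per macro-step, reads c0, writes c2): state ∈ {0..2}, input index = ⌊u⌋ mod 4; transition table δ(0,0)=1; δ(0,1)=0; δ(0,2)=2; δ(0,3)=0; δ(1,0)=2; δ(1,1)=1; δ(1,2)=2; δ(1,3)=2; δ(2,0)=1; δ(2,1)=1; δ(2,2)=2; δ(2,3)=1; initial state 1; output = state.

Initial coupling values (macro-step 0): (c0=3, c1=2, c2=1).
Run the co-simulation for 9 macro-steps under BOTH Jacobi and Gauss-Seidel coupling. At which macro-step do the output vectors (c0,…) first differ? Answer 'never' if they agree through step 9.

[Jacobi] macro 1: S0 reads c0=3 → after 1×micro: 2; S1 reads c0=3 → after 1×micro: 9; S2 reads c0=3 → after 1×micro: 2 ⇒ (c0=2, c1=9, c2=2)
[Jacobi] macro 2: S0 reads c0=2 → after 1×micro: 1; S1 reads c0=2 → after 1×micro: 35/2; S2 reads c0=2 → after 1×micro: 2 ⇒ (c0=1, c1=35/2, c2=2)
[Jacobi] macro 3: S0 reads c0=1 → after 1×micro: -2; S1 reads c0=1 → after 1×micro: 113/4; S2 reads c0=1 → after 1×micro: 1 ⇒ (c0=-2, c1=113/4, c2=1)
[Jacobi] macro 4: S0 reads c0=-2 → after 1×micro: 4; S1 reads c0=-2 → after 1×micro: 307/8; S2 reads c0=-2 → after 1×micro: 2 ⇒ (c0=4, c1=307/8, c2=2)
[Jacobi] macro 5: S0 reads c0=4 → after 1×micro: 4; S1 reads c0=4 → after 1×micro: 1049/16; S2 reads c0=4 → after 1×micro: 1 ⇒ (c0=4, c1=1049/16, c2=1)
[Jacobi] macro 6: S0 reads c0=4 → after 1×micro: 4; S1 reads c0=4 → after 1×micro: 3403/32; S2 reads c0=4 → after 1×micro: 2 ⇒ (c0=4, c1=3403/32, c2=2)
[Jacobi] macro 7: S0 reads c0=4 → after 1×micro: 4; S1 reads c0=4 → after 1×micro: 10721/64; S2 reads c0=4 → after 1×micro: 1 ⇒ (c0=4, c1=10721/64, c2=1)
[Jacobi] macro 8: S0 reads c0=4 → after 1×micro: 4; S1 reads c0=4 → after 1×micro: 33187/128; S2 reads c0=4 → after 1×micro: 2 ⇒ (c0=4, c1=33187/128, c2=2)
[Jacobi] macro 9: S0 reads c0=4 → after 1×micro: 4; S1 reads c0=4 → after 1×micro: 101609/256; S2 reads c0=4 → after 1×micro: 1 ⇒ (c0=4, c1=101609/256, c2=1)
[Gauss-Seidel] macro 1: S0 reads c0=3 → after 1×micro: 2; S1 reads c0=2 → after 1×micro: 7; S2 reads c0=2 → after 1×micro: 2 ⇒ (c0=2, c1=7, c2=2)
[Gauss-Seidel] macro 2: S0 reads c0=2 → after 1×micro: 1; S1 reads c0=1 → after 1×micro: 25/2; S2 reads c0=1 → after 1×micro: 1 ⇒ (c0=1, c1=25/2, c2=1)
[Gauss-Seidel] macro 3: S0 reads c0=1 → after 1×micro: -2; S1 reads c0=-2 → after 1×micro: 59/4; S2 reads c0=-2 → after 1×micro: 2 ⇒ (c0=-2, c1=59/4, c2=2)
[Gauss-Seidel] macro 4: S0 reads c0=-2 → after 1×micro: 4; S1 reads c0=4 → after 1×micro: 241/8; S2 reads c0=4 → after 1×micro: 1 ⇒ (c0=4, c1=241/8, c2=1)
[Gauss-Seidel] macro 5: S0 reads c0=4 → after 1×micro: 4; S1 reads c0=4 → after 1×micro: 851/16; S2 reads c0=4 → after 1×micro: 2 ⇒ (c0=4, c1=851/16, c2=2)
[Gauss-Seidel] macro 6: S0 reads c0=4 → after 1×micro: 4; S1 reads c0=4 → after 1×micro: 2809/32; S2 reads c0=4 → after 1×micro: 1 ⇒ (c0=4, c1=2809/32, c2=1)
[Gauss-Seidel] macro 7: S0 reads c0=4 → after 1×micro: 4; S1 reads c0=4 → after 1×micro: 8939/64; S2 reads c0=4 → after 1×micro: 2 ⇒ (c0=4, c1=8939/64, c2=2)
[Gauss-Seidel] macro 8: S0 reads c0=4 → after 1×micro: 4; S1 reads c0=4 → after 1×micro: 27841/128; S2 reads c0=4 → after 1×micro: 1 ⇒ (c0=4, c1=27841/128, c2=1)
[Gauss-Seidel] macro 9: S0 reads c0=4 → after 1×micro: 4; S1 reads c0=4 → after 1×micro: 85571/256; S2 reads c0=4 → after 1×micro: 2 ⇒ (c0=4, c1=85571/256, c2=2)

first divergence at macro-step: 1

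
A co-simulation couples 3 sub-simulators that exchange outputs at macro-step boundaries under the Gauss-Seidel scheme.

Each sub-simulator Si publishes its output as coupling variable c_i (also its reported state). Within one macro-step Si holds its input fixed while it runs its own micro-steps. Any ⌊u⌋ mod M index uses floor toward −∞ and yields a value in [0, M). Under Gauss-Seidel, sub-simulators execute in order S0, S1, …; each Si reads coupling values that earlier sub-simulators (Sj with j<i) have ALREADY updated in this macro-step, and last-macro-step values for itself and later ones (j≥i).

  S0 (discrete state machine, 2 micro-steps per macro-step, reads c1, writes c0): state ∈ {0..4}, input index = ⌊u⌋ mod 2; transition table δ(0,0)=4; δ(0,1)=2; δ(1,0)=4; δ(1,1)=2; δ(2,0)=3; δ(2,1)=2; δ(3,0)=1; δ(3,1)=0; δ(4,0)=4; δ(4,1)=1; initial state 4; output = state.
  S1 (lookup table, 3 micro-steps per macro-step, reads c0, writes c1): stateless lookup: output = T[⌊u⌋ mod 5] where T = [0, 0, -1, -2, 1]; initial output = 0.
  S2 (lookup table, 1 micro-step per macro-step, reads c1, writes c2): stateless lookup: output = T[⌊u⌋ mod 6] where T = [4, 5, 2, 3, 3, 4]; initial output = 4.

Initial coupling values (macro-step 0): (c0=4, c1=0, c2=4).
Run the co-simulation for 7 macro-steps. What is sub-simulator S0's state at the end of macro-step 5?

macro 1: S0 reads c1=0 → after 2×micro: 4; S1 reads c0=4 → after 3×micro: 1; S2 reads c1=1 → after 1×micro: 5 ⇒ (c0=4, c1=1, c2=5)
macro 2: S0 reads c1=1 → after 2×micro: 2; S1 reads c0=2 → after 3×micro: -1; S2 reads c1=-1 → after 1×micro: 4 ⇒ (c0=2, c1=-1, c2=4)
macro 3: S0 reads c1=-1 → after 2×micro: 2; S1 reads c0=2 → after 3×micro: -1; S2 reads c1=-1 → after 1×micro: 4 ⇒ (c0=2, c1=-1, c2=4)
macro 4: S0 reads c1=-1 → after 2×micro: 2; S1 reads c0=2 → after 3×micro: -1; S2 reads c1=-1 → after 1×micro: 4 ⇒ (c0=2, c1=-1, c2=4)
macro 5: S0 reads c1=-1 → after 2×micro: 2; S1 reads c0=2 → after 3×micro: -1; S2 reads c1=-1 → after 1×micro: 4 ⇒ (c0=2, c1=-1, c2=4)
macro 6: S0 reads c1=-1 → after 2×micro: 2; S1 reads c0=2 → after 3×micro: -1; S2 reads c1=-1 → after 1×micro: 4 ⇒ (c0=2, c1=-1, c2=4)
macro 7: S0 reads c1=-1 → after 2×micro: 2; S1 reads c0=2 → after 3×micro: -1; S2 reads c1=-1 → after 1×micro: 4 ⇒ (c0=2, c1=-1, c2=4)

S0 state at macro-step 5 = 2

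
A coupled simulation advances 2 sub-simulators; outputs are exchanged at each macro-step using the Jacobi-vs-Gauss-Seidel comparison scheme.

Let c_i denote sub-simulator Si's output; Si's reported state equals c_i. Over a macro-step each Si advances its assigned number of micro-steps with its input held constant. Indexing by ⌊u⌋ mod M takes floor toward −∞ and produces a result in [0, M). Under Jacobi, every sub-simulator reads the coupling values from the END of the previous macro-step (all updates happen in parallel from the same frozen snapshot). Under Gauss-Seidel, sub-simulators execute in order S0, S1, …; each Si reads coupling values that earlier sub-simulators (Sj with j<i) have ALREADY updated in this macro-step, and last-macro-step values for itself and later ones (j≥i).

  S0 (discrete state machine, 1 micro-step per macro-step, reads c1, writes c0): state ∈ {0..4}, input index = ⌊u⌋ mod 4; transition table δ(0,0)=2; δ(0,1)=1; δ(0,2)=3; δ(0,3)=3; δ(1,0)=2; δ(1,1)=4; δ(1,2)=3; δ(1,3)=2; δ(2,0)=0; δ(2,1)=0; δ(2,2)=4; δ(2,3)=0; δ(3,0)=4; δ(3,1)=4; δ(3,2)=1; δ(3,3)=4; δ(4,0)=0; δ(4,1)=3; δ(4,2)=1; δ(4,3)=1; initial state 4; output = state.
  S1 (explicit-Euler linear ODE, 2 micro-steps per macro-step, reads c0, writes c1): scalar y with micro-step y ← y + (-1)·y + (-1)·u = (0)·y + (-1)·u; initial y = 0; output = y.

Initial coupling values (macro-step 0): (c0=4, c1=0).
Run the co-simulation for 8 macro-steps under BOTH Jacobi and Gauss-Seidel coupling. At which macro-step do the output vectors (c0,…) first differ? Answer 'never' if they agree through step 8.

[Jacobi] macro 1: S0 reads c1=0 → after 1×micro: 0; S1 reads c0=4 → after 2×micro: -4 ⇒ (c0=0, c1=-4)
[Jacobi] macro 2: S0 reads c1=-4 → after 1×micro: 2; S1 reads c0=0 → after 2×micro: 0 ⇒ (c0=2, c1=0)
[Jacobi] macro 3: S0 reads c1=0 → after 1×micro: 0; S1 reads c0=2 → after 2×micro: -2 ⇒ (c0=0, c1=-2)
[Jacobi] macro 4: S0 reads c1=-2 → after 1×micro: 3; S1 reads c0=0 → after 2×micro: 0 ⇒ (c0=3, c1=0)
[Jacobi] macro 5: S0 reads c1=0 → after 1×micro: 4; S1 reads c0=3 → after 2×micro: -3 ⇒ (c0=4, c1=-3)
[Jacobi] macro 6: S0 reads c1=-3 → after 1×micro: 3; S1 reads c0=4 → after 2×micro: -4 ⇒ (c0=3, c1=-4)
[Jacobi] macro 7: S0 reads c1=-4 → after 1×micro: 4; S1 reads c0=3 → after 2×micro: -3 ⇒ (c0=4, c1=-3)
[Jacobi] macro 8: S0 reads c1=-3 → after 1×micro: 3; S1 reads c0=4 → after 2×micro: -4 ⇒ (c0=3, c1=-4)
[Gauss-Seidel] macro 1: S0 reads c1=0 → after 1×micro: 0; S1 reads c0=0 → after 2×micro: 0 ⇒ (c0=0, c1=0)
[Gauss-Seidel] macro 2: S0 reads c1=0 → after 1×micro: 2; S1 reads c0=2 → after 2×micro: -2 ⇒ (c0=2, c1=-2)
[Gauss-Seidel] macro 3: S0 reads c1=-2 → after 1×micro: 4; S1 reads c0=4 → after 2×micro: -4 ⇒ (c0=4, c1=-4)
[Gauss-Seidel] macro 4: S0 reads c1=-4 → after 1×micro: 0; S1 reads c0=0 → after 2×micro: 0 ⇒ (c0=0, c1=0)
[Gauss-Seidel] macro 5: S0 reads c1=0 → after 1×micro: 2; S1 reads c0=2 → after 2×micro: -2 ⇒ (c0=2, c1=-2)
[Gauss-Seidel] macro 6: S0 reads c1=-2 → after 1×micro: 4; S1 reads c0=4 → after 2×micro: -4 ⇒ (c0=4, c1=-4)
[Gauss-Seidel] macro 7: S0 reads c1=-4 → after 1×micro: 0; S1 reads c0=0 → after 2×micro: 0 ⇒ (c0=0, c1=0)
[Gauss-Seidel] macro 8: S0 reads c1=0 → after 1×micro: 2; S1 reads c0=2 → after 2×micro: -2 ⇒ (c0=2, c1=-2)

first divergence at macro-step: 1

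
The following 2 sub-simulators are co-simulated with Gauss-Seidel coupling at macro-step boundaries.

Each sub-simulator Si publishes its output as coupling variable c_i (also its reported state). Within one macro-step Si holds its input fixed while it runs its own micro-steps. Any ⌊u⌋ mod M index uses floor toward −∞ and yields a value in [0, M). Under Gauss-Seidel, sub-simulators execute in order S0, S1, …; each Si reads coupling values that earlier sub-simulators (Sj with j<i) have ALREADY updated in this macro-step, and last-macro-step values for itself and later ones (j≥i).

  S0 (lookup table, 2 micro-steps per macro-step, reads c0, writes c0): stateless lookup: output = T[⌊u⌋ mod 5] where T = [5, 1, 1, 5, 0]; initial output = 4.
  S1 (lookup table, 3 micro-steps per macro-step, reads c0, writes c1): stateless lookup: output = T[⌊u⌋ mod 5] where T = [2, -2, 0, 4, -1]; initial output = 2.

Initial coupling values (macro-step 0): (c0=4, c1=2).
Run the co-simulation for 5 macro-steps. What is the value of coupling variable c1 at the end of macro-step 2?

c1 at macro-step 2 = 2

macro 1: S0 reads c0=4 → after 2×micro: 0; S1 reads c0=0 → after 3×micro: 2 ⇒ (c0=0, c1=2)
macro 2: S0 reads c0=0 → after 2×micro: 5; S1 reads c0=5 → after 3×micro: 2 ⇒ (c0=5, c1=2)
macro 3: S0 reads c0=5 → after 2×micro: 5; S1 reads c0=5 → after 3×micro: 2 ⇒ (c0=5, c1=2)
macro 4: S0 reads c0=5 → after 2×micro: 5; S1 reads c0=5 → after 3×micro: 2 ⇒ (c0=5, c1=2)
macro 5: S0 reads c0=5 → after 2×micro: 5; S1 reads c0=5 → after 3×micro: 2 ⇒ (c0=5, c1=2)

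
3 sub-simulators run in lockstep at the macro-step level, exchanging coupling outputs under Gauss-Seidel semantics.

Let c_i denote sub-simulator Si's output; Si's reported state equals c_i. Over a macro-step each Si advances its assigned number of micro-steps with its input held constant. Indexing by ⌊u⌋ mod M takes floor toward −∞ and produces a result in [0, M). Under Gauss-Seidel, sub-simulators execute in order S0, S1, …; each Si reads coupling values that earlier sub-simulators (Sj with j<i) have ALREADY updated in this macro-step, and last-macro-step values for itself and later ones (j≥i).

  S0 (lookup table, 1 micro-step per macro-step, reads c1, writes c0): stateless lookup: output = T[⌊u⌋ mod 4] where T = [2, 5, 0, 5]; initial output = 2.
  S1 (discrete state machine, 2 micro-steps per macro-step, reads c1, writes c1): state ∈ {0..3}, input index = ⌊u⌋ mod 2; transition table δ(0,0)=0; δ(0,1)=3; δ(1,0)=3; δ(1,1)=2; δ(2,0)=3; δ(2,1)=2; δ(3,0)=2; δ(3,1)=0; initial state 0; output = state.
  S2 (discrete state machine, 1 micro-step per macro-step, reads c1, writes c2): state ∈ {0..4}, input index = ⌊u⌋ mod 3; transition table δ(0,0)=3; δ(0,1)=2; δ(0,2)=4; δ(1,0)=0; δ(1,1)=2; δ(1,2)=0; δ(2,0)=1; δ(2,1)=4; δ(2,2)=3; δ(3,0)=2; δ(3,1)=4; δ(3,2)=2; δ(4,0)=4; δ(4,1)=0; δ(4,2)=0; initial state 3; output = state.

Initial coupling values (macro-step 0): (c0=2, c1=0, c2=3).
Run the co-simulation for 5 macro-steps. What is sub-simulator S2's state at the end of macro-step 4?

S2 state at macro-step 4 = 3

macro 1: S0 reads c1=0 → after 1×micro: 2; S1 reads c1=0 → after 2×micro: 0; S2 reads c1=0 → after 1×micro: 2 ⇒ (c0=2, c1=0, c2=2)
macro 2: S0 reads c1=0 → after 1×micro: 2; S1 reads c1=0 → after 2×micro: 0; S2 reads c1=0 → after 1×micro: 1 ⇒ (c0=2, c1=0, c2=1)
macro 3: S0 reads c1=0 → after 1×micro: 2; S1 reads c1=0 → after 2×micro: 0; S2 reads c1=0 → after 1×micro: 0 ⇒ (c0=2, c1=0, c2=0)
macro 4: S0 reads c1=0 → after 1×micro: 2; S1 reads c1=0 → after 2×micro: 0; S2 reads c1=0 → after 1×micro: 3 ⇒ (c0=2, c1=0, c2=3)
macro 5: S0 reads c1=0 → after 1×micro: 2; S1 reads c1=0 → after 2×micro: 0; S2 reads c1=0 → after 1×micro: 2 ⇒ (c0=2, c1=0, c2=2)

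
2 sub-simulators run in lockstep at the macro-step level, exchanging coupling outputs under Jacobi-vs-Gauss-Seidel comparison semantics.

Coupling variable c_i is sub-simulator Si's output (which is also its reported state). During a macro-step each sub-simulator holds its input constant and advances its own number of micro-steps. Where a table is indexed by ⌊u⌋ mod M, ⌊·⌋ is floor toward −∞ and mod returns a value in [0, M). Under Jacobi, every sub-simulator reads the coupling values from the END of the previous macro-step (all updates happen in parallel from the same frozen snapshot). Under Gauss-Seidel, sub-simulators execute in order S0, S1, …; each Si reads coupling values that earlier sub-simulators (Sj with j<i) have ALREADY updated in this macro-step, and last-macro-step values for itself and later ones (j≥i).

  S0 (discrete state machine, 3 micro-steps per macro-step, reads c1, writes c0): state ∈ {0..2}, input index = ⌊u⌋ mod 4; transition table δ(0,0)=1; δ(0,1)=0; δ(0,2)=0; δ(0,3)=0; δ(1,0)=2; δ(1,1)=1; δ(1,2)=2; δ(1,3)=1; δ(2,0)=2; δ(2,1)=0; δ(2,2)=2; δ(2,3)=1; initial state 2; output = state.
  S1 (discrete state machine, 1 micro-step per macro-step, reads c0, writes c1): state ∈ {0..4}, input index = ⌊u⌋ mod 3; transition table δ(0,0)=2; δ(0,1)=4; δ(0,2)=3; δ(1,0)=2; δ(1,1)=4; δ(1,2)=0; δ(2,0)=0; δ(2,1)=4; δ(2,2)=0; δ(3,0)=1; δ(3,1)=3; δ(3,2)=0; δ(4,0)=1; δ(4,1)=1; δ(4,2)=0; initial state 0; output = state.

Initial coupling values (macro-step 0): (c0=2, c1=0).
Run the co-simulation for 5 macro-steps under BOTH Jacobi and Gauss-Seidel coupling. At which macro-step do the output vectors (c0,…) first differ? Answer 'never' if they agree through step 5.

first divergence at macro-step: 2

[Jacobi] macro 1: S0 reads c1=0 → after 3×micro: 2; S1 reads c0=2 → after 1×micro: 3 ⇒ (c0=2, c1=3)
[Jacobi] macro 2: S0 reads c1=3 → after 3×micro: 1; S1 reads c0=2 → after 1×micro: 0 ⇒ (c0=1, c1=0)
[Jacobi] macro 3: S0 reads c1=0 → after 3×micro: 2; S1 reads c0=1 → after 1×micro: 4 ⇒ (c0=2, c1=4)
[Jacobi] macro 4: S0 reads c1=4 → after 3×micro: 2; S1 reads c0=2 → after 1×micro: 0 ⇒ (c0=2, c1=0)
[Jacobi] macro 5: S0 reads c1=0 → after 3×micro: 2; S1 reads c0=2 → after 1×micro: 3 ⇒ (c0=2, c1=3)
[Gauss-Seidel] macro 1: S0 reads c1=0 → after 3×micro: 2; S1 reads c0=2 → after 1×micro: 3 ⇒ (c0=2, c1=3)
[Gauss-Seidel] macro 2: S0 reads c1=3 → after 3×micro: 1; S1 reads c0=1 → after 1×micro: 3 ⇒ (c0=1, c1=3)
[Gauss-Seidel] macro 3: S0 reads c1=3 → after 3×micro: 1; S1 reads c0=1 → after 1×micro: 3 ⇒ (c0=1, c1=3)
[Gauss-Seidel] macro 4: S0 reads c1=3 → after 3×micro: 1; S1 reads c0=1 → after 1×micro: 3 ⇒ (c0=1, c1=3)
[Gauss-Seidel] macro 5: S0 reads c1=3 → after 3×micro: 1; S1 reads c0=1 → after 1×micro: 3 ⇒ (c0=1, c1=3)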